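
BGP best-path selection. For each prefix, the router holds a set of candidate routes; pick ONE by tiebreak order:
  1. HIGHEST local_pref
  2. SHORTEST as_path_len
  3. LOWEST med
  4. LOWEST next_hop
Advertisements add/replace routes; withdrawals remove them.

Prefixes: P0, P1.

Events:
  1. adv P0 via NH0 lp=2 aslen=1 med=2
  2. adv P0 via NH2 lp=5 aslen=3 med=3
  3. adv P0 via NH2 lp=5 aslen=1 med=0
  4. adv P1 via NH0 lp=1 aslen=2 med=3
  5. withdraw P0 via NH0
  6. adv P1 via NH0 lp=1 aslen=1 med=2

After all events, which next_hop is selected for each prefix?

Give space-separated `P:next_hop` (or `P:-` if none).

Op 1: best P0=NH0 P1=-
Op 2: best P0=NH2 P1=-
Op 3: best P0=NH2 P1=-
Op 4: best P0=NH2 P1=NH0
Op 5: best P0=NH2 P1=NH0
Op 6: best P0=NH2 P1=NH0

Answer: P0:NH2 P1:NH0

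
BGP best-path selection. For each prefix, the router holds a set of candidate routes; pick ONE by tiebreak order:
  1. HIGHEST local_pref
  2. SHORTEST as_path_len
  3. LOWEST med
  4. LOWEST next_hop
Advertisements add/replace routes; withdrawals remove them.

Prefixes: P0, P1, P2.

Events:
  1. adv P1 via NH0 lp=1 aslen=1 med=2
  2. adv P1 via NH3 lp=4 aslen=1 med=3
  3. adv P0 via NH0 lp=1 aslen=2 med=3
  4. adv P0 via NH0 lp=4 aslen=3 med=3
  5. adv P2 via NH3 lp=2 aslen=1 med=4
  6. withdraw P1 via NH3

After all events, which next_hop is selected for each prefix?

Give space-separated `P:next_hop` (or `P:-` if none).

Answer: P0:NH0 P1:NH0 P2:NH3

Derivation:
Op 1: best P0=- P1=NH0 P2=-
Op 2: best P0=- P1=NH3 P2=-
Op 3: best P0=NH0 P1=NH3 P2=-
Op 4: best P0=NH0 P1=NH3 P2=-
Op 5: best P0=NH0 P1=NH3 P2=NH3
Op 6: best P0=NH0 P1=NH0 P2=NH3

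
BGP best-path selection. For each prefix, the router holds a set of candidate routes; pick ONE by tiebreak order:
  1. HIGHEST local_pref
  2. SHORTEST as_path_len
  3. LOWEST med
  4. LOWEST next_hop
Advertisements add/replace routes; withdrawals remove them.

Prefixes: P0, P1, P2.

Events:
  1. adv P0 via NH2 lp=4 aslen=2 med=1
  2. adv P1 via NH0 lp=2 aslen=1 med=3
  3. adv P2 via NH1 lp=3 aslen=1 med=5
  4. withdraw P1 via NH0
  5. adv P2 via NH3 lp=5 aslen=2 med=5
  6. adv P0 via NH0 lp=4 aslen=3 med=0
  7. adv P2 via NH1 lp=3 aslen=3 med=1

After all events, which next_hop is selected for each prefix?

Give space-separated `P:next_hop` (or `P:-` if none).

Answer: P0:NH2 P1:- P2:NH3

Derivation:
Op 1: best P0=NH2 P1=- P2=-
Op 2: best P0=NH2 P1=NH0 P2=-
Op 3: best P0=NH2 P1=NH0 P2=NH1
Op 4: best P0=NH2 P1=- P2=NH1
Op 5: best P0=NH2 P1=- P2=NH3
Op 6: best P0=NH2 P1=- P2=NH3
Op 7: best P0=NH2 P1=- P2=NH3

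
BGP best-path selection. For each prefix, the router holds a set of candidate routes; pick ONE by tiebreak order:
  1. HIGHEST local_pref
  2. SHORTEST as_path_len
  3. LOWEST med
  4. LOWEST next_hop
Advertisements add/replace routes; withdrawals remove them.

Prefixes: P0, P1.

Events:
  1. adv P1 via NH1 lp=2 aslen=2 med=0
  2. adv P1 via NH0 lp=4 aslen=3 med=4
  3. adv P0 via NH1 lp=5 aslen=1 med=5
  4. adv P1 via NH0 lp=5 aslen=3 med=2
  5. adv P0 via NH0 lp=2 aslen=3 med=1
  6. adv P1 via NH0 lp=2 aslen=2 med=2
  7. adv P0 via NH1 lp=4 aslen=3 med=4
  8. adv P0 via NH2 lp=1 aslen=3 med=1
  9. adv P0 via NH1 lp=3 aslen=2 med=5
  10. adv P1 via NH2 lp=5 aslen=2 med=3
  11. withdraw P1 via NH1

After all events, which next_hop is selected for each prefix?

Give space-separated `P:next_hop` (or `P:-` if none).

Op 1: best P0=- P1=NH1
Op 2: best P0=- P1=NH0
Op 3: best P0=NH1 P1=NH0
Op 4: best P0=NH1 P1=NH0
Op 5: best P0=NH1 P1=NH0
Op 6: best P0=NH1 P1=NH1
Op 7: best P0=NH1 P1=NH1
Op 8: best P0=NH1 P1=NH1
Op 9: best P0=NH1 P1=NH1
Op 10: best P0=NH1 P1=NH2
Op 11: best P0=NH1 P1=NH2

Answer: P0:NH1 P1:NH2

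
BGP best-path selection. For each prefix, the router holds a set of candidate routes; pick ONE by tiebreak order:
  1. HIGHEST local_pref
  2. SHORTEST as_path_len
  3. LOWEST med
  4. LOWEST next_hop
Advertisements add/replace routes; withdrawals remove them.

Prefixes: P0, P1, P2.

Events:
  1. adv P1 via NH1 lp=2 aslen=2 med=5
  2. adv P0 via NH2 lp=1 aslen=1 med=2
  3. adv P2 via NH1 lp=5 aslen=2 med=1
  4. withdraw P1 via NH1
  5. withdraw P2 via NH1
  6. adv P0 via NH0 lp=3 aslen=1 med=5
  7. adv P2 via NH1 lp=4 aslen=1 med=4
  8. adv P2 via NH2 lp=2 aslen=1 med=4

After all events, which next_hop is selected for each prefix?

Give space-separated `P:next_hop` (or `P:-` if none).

Op 1: best P0=- P1=NH1 P2=-
Op 2: best P0=NH2 P1=NH1 P2=-
Op 3: best P0=NH2 P1=NH1 P2=NH1
Op 4: best P0=NH2 P1=- P2=NH1
Op 5: best P0=NH2 P1=- P2=-
Op 6: best P0=NH0 P1=- P2=-
Op 7: best P0=NH0 P1=- P2=NH1
Op 8: best P0=NH0 P1=- P2=NH1

Answer: P0:NH0 P1:- P2:NH1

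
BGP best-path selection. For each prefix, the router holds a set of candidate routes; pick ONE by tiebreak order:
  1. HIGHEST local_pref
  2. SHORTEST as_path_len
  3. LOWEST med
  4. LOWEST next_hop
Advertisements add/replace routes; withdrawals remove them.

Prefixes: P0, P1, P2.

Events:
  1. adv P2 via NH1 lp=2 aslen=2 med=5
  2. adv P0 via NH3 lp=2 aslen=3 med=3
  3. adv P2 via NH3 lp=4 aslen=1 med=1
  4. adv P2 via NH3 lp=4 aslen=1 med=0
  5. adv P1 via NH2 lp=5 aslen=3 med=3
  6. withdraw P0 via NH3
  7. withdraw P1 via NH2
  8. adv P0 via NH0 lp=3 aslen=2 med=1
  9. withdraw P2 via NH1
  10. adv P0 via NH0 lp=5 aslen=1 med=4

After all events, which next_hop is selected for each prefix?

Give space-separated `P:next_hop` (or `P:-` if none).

Op 1: best P0=- P1=- P2=NH1
Op 2: best P0=NH3 P1=- P2=NH1
Op 3: best P0=NH3 P1=- P2=NH3
Op 4: best P0=NH3 P1=- P2=NH3
Op 5: best P0=NH3 P1=NH2 P2=NH3
Op 6: best P0=- P1=NH2 P2=NH3
Op 7: best P0=- P1=- P2=NH3
Op 8: best P0=NH0 P1=- P2=NH3
Op 9: best P0=NH0 P1=- P2=NH3
Op 10: best P0=NH0 P1=- P2=NH3

Answer: P0:NH0 P1:- P2:NH3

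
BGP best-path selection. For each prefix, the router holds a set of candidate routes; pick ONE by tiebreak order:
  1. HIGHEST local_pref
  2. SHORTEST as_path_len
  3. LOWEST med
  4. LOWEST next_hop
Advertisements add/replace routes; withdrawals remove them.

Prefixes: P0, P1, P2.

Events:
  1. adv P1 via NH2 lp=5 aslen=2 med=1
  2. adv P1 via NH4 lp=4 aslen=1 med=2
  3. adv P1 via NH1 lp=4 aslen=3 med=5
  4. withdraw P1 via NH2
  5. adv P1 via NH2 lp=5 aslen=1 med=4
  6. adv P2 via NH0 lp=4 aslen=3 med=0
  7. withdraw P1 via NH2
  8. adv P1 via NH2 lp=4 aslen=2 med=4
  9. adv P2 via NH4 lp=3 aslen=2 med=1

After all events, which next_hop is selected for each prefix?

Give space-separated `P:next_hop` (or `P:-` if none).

Op 1: best P0=- P1=NH2 P2=-
Op 2: best P0=- P1=NH2 P2=-
Op 3: best P0=- P1=NH2 P2=-
Op 4: best P0=- P1=NH4 P2=-
Op 5: best P0=- P1=NH2 P2=-
Op 6: best P0=- P1=NH2 P2=NH0
Op 7: best P0=- P1=NH4 P2=NH0
Op 8: best P0=- P1=NH4 P2=NH0
Op 9: best P0=- P1=NH4 P2=NH0

Answer: P0:- P1:NH4 P2:NH0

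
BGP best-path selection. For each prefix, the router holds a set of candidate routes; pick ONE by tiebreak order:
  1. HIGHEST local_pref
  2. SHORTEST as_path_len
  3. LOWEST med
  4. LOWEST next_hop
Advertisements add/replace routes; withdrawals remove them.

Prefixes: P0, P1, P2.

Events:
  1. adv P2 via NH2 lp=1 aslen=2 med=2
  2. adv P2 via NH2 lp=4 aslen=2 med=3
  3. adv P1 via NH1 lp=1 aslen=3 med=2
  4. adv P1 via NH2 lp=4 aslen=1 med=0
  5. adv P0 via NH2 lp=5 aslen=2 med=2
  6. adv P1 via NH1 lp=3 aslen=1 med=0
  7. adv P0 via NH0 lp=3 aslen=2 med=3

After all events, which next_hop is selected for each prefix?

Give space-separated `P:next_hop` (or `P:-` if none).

Answer: P0:NH2 P1:NH2 P2:NH2

Derivation:
Op 1: best P0=- P1=- P2=NH2
Op 2: best P0=- P1=- P2=NH2
Op 3: best P0=- P1=NH1 P2=NH2
Op 4: best P0=- P1=NH2 P2=NH2
Op 5: best P0=NH2 P1=NH2 P2=NH2
Op 6: best P0=NH2 P1=NH2 P2=NH2
Op 7: best P0=NH2 P1=NH2 P2=NH2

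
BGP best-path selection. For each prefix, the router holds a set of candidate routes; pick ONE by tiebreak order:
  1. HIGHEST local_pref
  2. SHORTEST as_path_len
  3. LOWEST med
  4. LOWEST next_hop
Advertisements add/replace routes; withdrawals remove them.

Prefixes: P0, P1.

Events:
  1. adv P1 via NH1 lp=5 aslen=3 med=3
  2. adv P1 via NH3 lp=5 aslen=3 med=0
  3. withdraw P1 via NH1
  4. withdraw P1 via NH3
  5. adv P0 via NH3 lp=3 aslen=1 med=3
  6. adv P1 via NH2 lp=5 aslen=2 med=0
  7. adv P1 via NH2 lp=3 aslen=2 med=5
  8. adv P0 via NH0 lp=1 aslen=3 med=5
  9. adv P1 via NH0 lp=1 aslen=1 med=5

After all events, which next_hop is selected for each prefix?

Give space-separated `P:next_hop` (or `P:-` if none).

Answer: P0:NH3 P1:NH2

Derivation:
Op 1: best P0=- P1=NH1
Op 2: best P0=- P1=NH3
Op 3: best P0=- P1=NH3
Op 4: best P0=- P1=-
Op 5: best P0=NH3 P1=-
Op 6: best P0=NH3 P1=NH2
Op 7: best P0=NH3 P1=NH2
Op 8: best P0=NH3 P1=NH2
Op 9: best P0=NH3 P1=NH2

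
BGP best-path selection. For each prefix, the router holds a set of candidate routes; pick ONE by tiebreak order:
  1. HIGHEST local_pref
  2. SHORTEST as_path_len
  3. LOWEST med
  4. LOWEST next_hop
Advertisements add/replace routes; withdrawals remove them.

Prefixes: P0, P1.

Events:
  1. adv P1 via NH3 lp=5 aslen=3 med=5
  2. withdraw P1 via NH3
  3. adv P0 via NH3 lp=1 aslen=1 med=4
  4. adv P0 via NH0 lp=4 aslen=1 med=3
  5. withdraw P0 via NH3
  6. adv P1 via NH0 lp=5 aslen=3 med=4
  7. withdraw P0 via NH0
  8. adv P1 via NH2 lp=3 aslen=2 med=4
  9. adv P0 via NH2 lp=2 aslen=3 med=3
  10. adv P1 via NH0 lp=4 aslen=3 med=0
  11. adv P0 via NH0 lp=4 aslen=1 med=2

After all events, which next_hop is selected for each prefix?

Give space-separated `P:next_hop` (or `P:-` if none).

Op 1: best P0=- P1=NH3
Op 2: best P0=- P1=-
Op 3: best P0=NH3 P1=-
Op 4: best P0=NH0 P1=-
Op 5: best P0=NH0 P1=-
Op 6: best P0=NH0 P1=NH0
Op 7: best P0=- P1=NH0
Op 8: best P0=- P1=NH0
Op 9: best P0=NH2 P1=NH0
Op 10: best P0=NH2 P1=NH0
Op 11: best P0=NH0 P1=NH0

Answer: P0:NH0 P1:NH0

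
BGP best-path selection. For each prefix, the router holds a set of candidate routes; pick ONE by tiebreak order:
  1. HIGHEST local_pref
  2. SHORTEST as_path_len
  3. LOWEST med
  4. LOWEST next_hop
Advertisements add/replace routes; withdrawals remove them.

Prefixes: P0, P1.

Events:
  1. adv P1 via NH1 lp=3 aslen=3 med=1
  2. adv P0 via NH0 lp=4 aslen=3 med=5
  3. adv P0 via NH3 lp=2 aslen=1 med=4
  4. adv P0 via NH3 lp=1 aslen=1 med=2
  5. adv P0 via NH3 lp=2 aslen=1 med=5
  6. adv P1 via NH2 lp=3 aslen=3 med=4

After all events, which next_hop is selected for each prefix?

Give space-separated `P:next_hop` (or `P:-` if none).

Op 1: best P0=- P1=NH1
Op 2: best P0=NH0 P1=NH1
Op 3: best P0=NH0 P1=NH1
Op 4: best P0=NH0 P1=NH1
Op 5: best P0=NH0 P1=NH1
Op 6: best P0=NH0 P1=NH1

Answer: P0:NH0 P1:NH1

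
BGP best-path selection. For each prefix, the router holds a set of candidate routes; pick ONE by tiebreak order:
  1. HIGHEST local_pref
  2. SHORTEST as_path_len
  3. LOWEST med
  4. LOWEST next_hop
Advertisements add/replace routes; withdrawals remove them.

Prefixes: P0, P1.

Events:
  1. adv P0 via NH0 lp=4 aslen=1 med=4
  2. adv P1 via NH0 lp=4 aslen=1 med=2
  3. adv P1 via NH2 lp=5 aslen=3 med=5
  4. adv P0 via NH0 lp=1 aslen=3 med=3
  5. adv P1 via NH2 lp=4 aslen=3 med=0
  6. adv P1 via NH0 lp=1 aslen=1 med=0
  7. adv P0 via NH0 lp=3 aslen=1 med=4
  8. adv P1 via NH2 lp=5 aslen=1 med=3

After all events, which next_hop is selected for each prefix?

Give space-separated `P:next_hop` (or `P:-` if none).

Answer: P0:NH0 P1:NH2

Derivation:
Op 1: best P0=NH0 P1=-
Op 2: best P0=NH0 P1=NH0
Op 3: best P0=NH0 P1=NH2
Op 4: best P0=NH0 P1=NH2
Op 5: best P0=NH0 P1=NH0
Op 6: best P0=NH0 P1=NH2
Op 7: best P0=NH0 P1=NH2
Op 8: best P0=NH0 P1=NH2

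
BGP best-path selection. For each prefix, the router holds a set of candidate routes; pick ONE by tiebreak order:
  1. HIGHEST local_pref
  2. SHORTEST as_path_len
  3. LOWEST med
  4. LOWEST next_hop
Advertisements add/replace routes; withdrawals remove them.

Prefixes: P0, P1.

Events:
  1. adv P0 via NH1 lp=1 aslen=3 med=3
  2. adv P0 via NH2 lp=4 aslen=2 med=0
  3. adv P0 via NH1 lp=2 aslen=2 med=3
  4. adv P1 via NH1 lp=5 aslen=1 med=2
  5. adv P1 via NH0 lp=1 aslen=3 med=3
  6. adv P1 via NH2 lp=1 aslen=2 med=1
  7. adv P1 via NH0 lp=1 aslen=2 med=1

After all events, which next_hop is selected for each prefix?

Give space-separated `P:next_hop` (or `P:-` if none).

Op 1: best P0=NH1 P1=-
Op 2: best P0=NH2 P1=-
Op 3: best P0=NH2 P1=-
Op 4: best P0=NH2 P1=NH1
Op 5: best P0=NH2 P1=NH1
Op 6: best P0=NH2 P1=NH1
Op 7: best P0=NH2 P1=NH1

Answer: P0:NH2 P1:NH1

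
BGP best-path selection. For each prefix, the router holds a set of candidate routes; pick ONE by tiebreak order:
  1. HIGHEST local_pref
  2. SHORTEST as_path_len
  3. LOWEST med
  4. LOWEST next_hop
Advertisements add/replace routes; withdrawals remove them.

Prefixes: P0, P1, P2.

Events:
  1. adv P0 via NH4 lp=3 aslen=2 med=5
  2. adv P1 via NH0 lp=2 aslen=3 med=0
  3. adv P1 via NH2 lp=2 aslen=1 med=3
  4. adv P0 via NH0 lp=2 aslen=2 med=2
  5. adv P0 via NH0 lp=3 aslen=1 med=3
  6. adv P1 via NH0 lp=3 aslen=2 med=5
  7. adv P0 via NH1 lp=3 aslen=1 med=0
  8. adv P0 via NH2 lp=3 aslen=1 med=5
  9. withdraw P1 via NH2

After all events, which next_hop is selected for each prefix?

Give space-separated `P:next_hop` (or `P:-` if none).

Answer: P0:NH1 P1:NH0 P2:-

Derivation:
Op 1: best P0=NH4 P1=- P2=-
Op 2: best P0=NH4 P1=NH0 P2=-
Op 3: best P0=NH4 P1=NH2 P2=-
Op 4: best P0=NH4 P1=NH2 P2=-
Op 5: best P0=NH0 P1=NH2 P2=-
Op 6: best P0=NH0 P1=NH0 P2=-
Op 7: best P0=NH1 P1=NH0 P2=-
Op 8: best P0=NH1 P1=NH0 P2=-
Op 9: best P0=NH1 P1=NH0 P2=-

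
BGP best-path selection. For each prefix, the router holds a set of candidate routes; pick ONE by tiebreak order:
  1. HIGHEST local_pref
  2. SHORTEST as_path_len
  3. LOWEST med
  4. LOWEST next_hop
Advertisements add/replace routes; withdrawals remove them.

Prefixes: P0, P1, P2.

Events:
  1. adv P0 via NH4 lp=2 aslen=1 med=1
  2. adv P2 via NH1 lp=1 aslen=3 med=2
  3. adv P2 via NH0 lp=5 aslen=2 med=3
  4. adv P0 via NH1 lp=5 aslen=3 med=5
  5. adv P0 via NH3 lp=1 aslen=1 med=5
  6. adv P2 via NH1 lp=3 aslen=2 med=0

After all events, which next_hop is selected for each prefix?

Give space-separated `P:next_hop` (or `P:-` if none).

Answer: P0:NH1 P1:- P2:NH0

Derivation:
Op 1: best P0=NH4 P1=- P2=-
Op 2: best P0=NH4 P1=- P2=NH1
Op 3: best P0=NH4 P1=- P2=NH0
Op 4: best P0=NH1 P1=- P2=NH0
Op 5: best P0=NH1 P1=- P2=NH0
Op 6: best P0=NH1 P1=- P2=NH0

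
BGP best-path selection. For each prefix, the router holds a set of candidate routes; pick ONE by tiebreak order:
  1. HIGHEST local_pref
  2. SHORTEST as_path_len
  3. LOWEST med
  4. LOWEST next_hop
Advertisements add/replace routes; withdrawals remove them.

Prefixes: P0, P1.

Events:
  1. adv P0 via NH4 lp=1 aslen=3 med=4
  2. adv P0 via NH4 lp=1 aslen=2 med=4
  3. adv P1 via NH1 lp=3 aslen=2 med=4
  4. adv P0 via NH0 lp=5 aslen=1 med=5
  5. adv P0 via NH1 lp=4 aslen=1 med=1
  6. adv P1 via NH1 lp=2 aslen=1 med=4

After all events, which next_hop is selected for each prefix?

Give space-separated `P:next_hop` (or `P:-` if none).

Op 1: best P0=NH4 P1=-
Op 2: best P0=NH4 P1=-
Op 3: best P0=NH4 P1=NH1
Op 4: best P0=NH0 P1=NH1
Op 5: best P0=NH0 P1=NH1
Op 6: best P0=NH0 P1=NH1

Answer: P0:NH0 P1:NH1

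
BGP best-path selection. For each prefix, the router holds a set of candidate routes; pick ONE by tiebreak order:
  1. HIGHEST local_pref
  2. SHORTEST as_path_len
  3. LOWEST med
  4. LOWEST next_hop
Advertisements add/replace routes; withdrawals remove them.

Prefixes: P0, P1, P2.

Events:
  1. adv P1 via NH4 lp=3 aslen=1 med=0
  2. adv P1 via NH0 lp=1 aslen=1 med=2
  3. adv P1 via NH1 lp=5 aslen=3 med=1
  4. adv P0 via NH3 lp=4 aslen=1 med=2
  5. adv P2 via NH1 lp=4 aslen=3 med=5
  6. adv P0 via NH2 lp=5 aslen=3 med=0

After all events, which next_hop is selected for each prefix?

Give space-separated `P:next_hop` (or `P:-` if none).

Answer: P0:NH2 P1:NH1 P2:NH1

Derivation:
Op 1: best P0=- P1=NH4 P2=-
Op 2: best P0=- P1=NH4 P2=-
Op 3: best P0=- P1=NH1 P2=-
Op 4: best P0=NH3 P1=NH1 P2=-
Op 5: best P0=NH3 P1=NH1 P2=NH1
Op 6: best P0=NH2 P1=NH1 P2=NH1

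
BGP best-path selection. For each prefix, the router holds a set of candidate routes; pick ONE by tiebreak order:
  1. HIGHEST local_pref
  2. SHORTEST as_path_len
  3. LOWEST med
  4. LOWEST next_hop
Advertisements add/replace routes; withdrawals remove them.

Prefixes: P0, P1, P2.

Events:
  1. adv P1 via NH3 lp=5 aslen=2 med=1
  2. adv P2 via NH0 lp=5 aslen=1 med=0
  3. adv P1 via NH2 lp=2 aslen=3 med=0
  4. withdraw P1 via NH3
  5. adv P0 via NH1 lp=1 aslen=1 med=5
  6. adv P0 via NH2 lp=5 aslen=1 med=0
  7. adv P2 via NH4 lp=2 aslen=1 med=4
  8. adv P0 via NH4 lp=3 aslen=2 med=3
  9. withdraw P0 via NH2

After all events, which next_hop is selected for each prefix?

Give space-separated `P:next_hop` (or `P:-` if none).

Op 1: best P0=- P1=NH3 P2=-
Op 2: best P0=- P1=NH3 P2=NH0
Op 3: best P0=- P1=NH3 P2=NH0
Op 4: best P0=- P1=NH2 P2=NH0
Op 5: best P0=NH1 P1=NH2 P2=NH0
Op 6: best P0=NH2 P1=NH2 P2=NH0
Op 7: best P0=NH2 P1=NH2 P2=NH0
Op 8: best P0=NH2 P1=NH2 P2=NH0
Op 9: best P0=NH4 P1=NH2 P2=NH0

Answer: P0:NH4 P1:NH2 P2:NH0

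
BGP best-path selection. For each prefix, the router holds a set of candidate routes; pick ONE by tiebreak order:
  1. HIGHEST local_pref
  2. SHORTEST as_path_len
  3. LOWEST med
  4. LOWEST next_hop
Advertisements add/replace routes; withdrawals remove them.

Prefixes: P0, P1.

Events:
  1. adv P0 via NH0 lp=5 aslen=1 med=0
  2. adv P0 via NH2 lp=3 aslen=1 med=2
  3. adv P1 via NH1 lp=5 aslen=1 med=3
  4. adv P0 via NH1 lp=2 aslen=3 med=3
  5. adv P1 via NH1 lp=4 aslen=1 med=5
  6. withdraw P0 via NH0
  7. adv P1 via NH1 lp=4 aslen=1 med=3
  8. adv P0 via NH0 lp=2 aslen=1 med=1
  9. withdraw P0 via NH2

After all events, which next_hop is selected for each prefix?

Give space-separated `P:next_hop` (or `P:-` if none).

Answer: P0:NH0 P1:NH1

Derivation:
Op 1: best P0=NH0 P1=-
Op 2: best P0=NH0 P1=-
Op 3: best P0=NH0 P1=NH1
Op 4: best P0=NH0 P1=NH1
Op 5: best P0=NH0 P1=NH1
Op 6: best P0=NH2 P1=NH1
Op 7: best P0=NH2 P1=NH1
Op 8: best P0=NH2 P1=NH1
Op 9: best P0=NH0 P1=NH1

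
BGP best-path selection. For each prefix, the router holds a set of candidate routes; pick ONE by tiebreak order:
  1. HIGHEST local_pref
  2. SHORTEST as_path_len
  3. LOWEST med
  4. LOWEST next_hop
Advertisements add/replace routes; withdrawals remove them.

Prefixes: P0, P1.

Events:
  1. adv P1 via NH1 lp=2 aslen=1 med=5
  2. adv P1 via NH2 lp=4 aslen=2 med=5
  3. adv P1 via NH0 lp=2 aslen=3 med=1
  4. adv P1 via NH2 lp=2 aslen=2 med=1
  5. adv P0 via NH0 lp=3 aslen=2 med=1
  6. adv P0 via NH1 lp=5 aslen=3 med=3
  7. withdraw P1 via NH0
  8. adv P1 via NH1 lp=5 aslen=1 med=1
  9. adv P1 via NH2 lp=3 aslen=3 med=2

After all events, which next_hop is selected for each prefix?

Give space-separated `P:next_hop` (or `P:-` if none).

Op 1: best P0=- P1=NH1
Op 2: best P0=- P1=NH2
Op 3: best P0=- P1=NH2
Op 4: best P0=- P1=NH1
Op 5: best P0=NH0 P1=NH1
Op 6: best P0=NH1 P1=NH1
Op 7: best P0=NH1 P1=NH1
Op 8: best P0=NH1 P1=NH1
Op 9: best P0=NH1 P1=NH1

Answer: P0:NH1 P1:NH1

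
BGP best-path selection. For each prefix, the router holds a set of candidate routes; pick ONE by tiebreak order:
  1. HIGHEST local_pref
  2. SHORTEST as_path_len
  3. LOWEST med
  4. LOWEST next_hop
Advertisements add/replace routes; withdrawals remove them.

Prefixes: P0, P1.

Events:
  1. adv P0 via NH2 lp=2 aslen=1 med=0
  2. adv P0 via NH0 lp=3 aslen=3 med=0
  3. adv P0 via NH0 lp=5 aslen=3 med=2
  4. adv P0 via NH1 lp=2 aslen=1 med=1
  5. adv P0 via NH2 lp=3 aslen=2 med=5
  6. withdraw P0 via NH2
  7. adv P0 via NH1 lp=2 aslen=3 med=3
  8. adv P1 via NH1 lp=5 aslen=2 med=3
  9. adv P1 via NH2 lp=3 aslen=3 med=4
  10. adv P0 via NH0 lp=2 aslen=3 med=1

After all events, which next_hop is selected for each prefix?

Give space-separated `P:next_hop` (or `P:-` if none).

Op 1: best P0=NH2 P1=-
Op 2: best P0=NH0 P1=-
Op 3: best P0=NH0 P1=-
Op 4: best P0=NH0 P1=-
Op 5: best P0=NH0 P1=-
Op 6: best P0=NH0 P1=-
Op 7: best P0=NH0 P1=-
Op 8: best P0=NH0 P1=NH1
Op 9: best P0=NH0 P1=NH1
Op 10: best P0=NH0 P1=NH1

Answer: P0:NH0 P1:NH1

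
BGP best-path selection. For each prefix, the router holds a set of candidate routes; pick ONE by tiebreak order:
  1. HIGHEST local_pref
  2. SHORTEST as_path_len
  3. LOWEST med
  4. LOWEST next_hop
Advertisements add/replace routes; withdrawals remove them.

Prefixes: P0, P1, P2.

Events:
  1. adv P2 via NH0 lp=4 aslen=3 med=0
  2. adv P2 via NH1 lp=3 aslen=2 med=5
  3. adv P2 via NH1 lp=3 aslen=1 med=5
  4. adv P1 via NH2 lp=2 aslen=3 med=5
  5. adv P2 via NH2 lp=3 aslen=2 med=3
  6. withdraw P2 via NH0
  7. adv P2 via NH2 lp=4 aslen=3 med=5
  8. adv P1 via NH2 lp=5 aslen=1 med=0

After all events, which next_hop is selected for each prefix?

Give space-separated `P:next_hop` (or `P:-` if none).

Answer: P0:- P1:NH2 P2:NH2

Derivation:
Op 1: best P0=- P1=- P2=NH0
Op 2: best P0=- P1=- P2=NH0
Op 3: best P0=- P1=- P2=NH0
Op 4: best P0=- P1=NH2 P2=NH0
Op 5: best P0=- P1=NH2 P2=NH0
Op 6: best P0=- P1=NH2 P2=NH1
Op 7: best P0=- P1=NH2 P2=NH2
Op 8: best P0=- P1=NH2 P2=NH2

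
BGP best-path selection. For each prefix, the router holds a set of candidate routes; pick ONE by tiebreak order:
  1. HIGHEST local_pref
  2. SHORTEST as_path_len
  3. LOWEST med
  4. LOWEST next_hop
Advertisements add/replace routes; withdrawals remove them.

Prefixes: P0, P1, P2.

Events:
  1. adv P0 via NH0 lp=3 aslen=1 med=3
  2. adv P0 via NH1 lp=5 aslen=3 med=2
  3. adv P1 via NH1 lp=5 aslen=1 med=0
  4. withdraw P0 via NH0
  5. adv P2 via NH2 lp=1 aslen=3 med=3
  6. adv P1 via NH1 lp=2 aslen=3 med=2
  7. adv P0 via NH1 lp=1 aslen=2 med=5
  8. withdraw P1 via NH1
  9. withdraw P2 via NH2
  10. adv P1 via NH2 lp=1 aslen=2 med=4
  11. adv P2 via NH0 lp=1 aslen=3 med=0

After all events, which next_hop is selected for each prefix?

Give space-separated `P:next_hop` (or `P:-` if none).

Op 1: best P0=NH0 P1=- P2=-
Op 2: best P0=NH1 P1=- P2=-
Op 3: best P0=NH1 P1=NH1 P2=-
Op 4: best P0=NH1 P1=NH1 P2=-
Op 5: best P0=NH1 P1=NH1 P2=NH2
Op 6: best P0=NH1 P1=NH1 P2=NH2
Op 7: best P0=NH1 P1=NH1 P2=NH2
Op 8: best P0=NH1 P1=- P2=NH2
Op 9: best P0=NH1 P1=- P2=-
Op 10: best P0=NH1 P1=NH2 P2=-
Op 11: best P0=NH1 P1=NH2 P2=NH0

Answer: P0:NH1 P1:NH2 P2:NH0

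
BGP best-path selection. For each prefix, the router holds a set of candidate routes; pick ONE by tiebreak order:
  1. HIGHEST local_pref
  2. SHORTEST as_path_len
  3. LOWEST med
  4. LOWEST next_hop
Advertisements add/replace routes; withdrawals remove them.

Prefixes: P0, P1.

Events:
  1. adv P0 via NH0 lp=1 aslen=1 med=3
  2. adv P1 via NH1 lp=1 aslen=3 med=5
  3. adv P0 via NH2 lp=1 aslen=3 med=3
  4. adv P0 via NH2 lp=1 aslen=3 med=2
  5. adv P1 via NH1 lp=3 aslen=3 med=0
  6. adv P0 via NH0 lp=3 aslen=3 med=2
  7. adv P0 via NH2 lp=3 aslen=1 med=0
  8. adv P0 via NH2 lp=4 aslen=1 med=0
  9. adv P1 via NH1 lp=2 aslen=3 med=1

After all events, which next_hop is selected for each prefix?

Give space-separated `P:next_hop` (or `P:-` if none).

Op 1: best P0=NH0 P1=-
Op 2: best P0=NH0 P1=NH1
Op 3: best P0=NH0 P1=NH1
Op 4: best P0=NH0 P1=NH1
Op 5: best P0=NH0 P1=NH1
Op 6: best P0=NH0 P1=NH1
Op 7: best P0=NH2 P1=NH1
Op 8: best P0=NH2 P1=NH1
Op 9: best P0=NH2 P1=NH1

Answer: P0:NH2 P1:NH1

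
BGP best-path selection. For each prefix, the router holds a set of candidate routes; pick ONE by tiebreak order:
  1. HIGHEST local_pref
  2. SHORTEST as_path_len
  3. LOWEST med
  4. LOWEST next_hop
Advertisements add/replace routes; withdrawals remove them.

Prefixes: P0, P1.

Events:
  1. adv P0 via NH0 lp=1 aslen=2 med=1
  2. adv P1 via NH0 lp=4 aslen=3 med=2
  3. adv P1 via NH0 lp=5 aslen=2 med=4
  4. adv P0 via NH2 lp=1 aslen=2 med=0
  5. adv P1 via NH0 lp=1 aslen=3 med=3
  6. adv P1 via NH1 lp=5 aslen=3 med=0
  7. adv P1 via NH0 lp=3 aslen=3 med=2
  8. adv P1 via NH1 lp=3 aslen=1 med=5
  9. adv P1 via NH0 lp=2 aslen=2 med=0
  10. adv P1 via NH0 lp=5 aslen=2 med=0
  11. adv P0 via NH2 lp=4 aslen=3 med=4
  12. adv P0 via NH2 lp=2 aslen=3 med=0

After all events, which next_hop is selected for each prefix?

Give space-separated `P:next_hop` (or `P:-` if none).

Answer: P0:NH2 P1:NH0

Derivation:
Op 1: best P0=NH0 P1=-
Op 2: best P0=NH0 P1=NH0
Op 3: best P0=NH0 P1=NH0
Op 4: best P0=NH2 P1=NH0
Op 5: best P0=NH2 P1=NH0
Op 6: best P0=NH2 P1=NH1
Op 7: best P0=NH2 P1=NH1
Op 8: best P0=NH2 P1=NH1
Op 9: best P0=NH2 P1=NH1
Op 10: best P0=NH2 P1=NH0
Op 11: best P0=NH2 P1=NH0
Op 12: best P0=NH2 P1=NH0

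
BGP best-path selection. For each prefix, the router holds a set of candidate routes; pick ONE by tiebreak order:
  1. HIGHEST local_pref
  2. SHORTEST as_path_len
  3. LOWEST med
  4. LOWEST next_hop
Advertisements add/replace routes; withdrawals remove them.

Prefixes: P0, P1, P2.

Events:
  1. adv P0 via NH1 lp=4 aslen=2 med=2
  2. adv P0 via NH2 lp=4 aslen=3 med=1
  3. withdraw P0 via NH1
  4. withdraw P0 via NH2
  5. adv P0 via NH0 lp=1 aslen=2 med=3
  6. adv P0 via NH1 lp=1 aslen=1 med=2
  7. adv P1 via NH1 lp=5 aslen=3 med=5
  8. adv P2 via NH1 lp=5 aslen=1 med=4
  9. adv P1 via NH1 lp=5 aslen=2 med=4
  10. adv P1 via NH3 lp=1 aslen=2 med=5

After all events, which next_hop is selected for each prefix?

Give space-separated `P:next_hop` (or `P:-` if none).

Op 1: best P0=NH1 P1=- P2=-
Op 2: best P0=NH1 P1=- P2=-
Op 3: best P0=NH2 P1=- P2=-
Op 4: best P0=- P1=- P2=-
Op 5: best P0=NH0 P1=- P2=-
Op 6: best P0=NH1 P1=- P2=-
Op 7: best P0=NH1 P1=NH1 P2=-
Op 8: best P0=NH1 P1=NH1 P2=NH1
Op 9: best P0=NH1 P1=NH1 P2=NH1
Op 10: best P0=NH1 P1=NH1 P2=NH1

Answer: P0:NH1 P1:NH1 P2:NH1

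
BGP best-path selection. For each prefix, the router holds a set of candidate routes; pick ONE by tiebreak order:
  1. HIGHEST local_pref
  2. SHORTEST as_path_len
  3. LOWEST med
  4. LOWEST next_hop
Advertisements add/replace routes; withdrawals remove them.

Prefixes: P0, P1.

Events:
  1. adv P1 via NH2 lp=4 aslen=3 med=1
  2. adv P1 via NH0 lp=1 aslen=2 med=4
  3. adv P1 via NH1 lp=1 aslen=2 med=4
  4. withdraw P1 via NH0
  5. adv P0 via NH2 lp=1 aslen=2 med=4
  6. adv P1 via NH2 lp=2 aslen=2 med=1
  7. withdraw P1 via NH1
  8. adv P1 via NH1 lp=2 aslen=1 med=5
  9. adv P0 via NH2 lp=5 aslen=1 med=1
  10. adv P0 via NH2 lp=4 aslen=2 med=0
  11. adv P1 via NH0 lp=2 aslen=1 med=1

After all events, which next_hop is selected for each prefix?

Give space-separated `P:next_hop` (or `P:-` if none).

Answer: P0:NH2 P1:NH0

Derivation:
Op 1: best P0=- P1=NH2
Op 2: best P0=- P1=NH2
Op 3: best P0=- P1=NH2
Op 4: best P0=- P1=NH2
Op 5: best P0=NH2 P1=NH2
Op 6: best P0=NH2 P1=NH2
Op 7: best P0=NH2 P1=NH2
Op 8: best P0=NH2 P1=NH1
Op 9: best P0=NH2 P1=NH1
Op 10: best P0=NH2 P1=NH1
Op 11: best P0=NH2 P1=NH0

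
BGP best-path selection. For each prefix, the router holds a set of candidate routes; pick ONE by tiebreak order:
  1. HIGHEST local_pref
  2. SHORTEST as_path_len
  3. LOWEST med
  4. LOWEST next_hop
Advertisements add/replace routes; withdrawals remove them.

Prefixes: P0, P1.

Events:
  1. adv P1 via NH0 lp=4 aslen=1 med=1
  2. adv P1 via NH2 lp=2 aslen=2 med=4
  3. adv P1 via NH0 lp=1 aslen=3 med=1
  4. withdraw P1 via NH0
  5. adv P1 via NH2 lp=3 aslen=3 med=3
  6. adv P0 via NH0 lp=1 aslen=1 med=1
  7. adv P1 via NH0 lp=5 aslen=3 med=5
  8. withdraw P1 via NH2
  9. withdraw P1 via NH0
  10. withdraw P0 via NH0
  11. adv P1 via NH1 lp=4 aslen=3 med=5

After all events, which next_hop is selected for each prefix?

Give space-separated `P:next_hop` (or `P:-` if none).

Op 1: best P0=- P1=NH0
Op 2: best P0=- P1=NH0
Op 3: best P0=- P1=NH2
Op 4: best P0=- P1=NH2
Op 5: best P0=- P1=NH2
Op 6: best P0=NH0 P1=NH2
Op 7: best P0=NH0 P1=NH0
Op 8: best P0=NH0 P1=NH0
Op 9: best P0=NH0 P1=-
Op 10: best P0=- P1=-
Op 11: best P0=- P1=NH1

Answer: P0:- P1:NH1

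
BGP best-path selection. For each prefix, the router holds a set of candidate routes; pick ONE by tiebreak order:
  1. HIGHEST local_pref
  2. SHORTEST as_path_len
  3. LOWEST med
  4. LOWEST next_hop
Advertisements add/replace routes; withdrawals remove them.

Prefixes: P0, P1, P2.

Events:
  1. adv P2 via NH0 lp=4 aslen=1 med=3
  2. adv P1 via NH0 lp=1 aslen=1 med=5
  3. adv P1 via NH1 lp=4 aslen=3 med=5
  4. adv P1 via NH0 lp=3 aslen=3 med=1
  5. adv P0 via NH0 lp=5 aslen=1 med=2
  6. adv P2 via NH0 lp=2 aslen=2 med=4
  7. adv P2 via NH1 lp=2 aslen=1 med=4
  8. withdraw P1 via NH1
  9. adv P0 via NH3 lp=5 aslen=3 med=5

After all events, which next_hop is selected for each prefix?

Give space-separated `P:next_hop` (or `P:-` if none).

Answer: P0:NH0 P1:NH0 P2:NH1

Derivation:
Op 1: best P0=- P1=- P2=NH0
Op 2: best P0=- P1=NH0 P2=NH0
Op 3: best P0=- P1=NH1 P2=NH0
Op 4: best P0=- P1=NH1 P2=NH0
Op 5: best P0=NH0 P1=NH1 P2=NH0
Op 6: best P0=NH0 P1=NH1 P2=NH0
Op 7: best P0=NH0 P1=NH1 P2=NH1
Op 8: best P0=NH0 P1=NH0 P2=NH1
Op 9: best P0=NH0 P1=NH0 P2=NH1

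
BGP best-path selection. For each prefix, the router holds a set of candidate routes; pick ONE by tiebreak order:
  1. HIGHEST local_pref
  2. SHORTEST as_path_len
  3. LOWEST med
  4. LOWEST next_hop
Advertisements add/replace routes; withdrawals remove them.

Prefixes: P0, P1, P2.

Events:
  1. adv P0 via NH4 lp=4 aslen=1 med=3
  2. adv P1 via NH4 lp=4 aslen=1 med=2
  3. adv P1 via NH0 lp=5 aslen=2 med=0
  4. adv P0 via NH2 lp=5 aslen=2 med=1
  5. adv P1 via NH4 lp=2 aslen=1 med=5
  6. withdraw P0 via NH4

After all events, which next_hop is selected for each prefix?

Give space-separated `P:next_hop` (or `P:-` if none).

Op 1: best P0=NH4 P1=- P2=-
Op 2: best P0=NH4 P1=NH4 P2=-
Op 3: best P0=NH4 P1=NH0 P2=-
Op 4: best P0=NH2 P1=NH0 P2=-
Op 5: best P0=NH2 P1=NH0 P2=-
Op 6: best P0=NH2 P1=NH0 P2=-

Answer: P0:NH2 P1:NH0 P2:-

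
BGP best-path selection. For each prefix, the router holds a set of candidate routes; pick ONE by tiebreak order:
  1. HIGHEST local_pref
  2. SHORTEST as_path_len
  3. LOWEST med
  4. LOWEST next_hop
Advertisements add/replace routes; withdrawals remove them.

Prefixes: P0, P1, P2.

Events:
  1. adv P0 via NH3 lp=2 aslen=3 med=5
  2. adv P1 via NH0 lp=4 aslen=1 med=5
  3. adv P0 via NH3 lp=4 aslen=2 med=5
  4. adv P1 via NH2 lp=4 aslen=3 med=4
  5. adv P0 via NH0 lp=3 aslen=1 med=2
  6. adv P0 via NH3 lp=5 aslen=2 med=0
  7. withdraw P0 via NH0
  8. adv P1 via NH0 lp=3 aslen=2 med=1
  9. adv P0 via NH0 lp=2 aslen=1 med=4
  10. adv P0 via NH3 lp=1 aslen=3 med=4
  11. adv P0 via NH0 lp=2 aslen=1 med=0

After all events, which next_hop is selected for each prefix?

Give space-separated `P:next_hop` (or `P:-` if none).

Op 1: best P0=NH3 P1=- P2=-
Op 2: best P0=NH3 P1=NH0 P2=-
Op 3: best P0=NH3 P1=NH0 P2=-
Op 4: best P0=NH3 P1=NH0 P2=-
Op 5: best P0=NH3 P1=NH0 P2=-
Op 6: best P0=NH3 P1=NH0 P2=-
Op 7: best P0=NH3 P1=NH0 P2=-
Op 8: best P0=NH3 P1=NH2 P2=-
Op 9: best P0=NH3 P1=NH2 P2=-
Op 10: best P0=NH0 P1=NH2 P2=-
Op 11: best P0=NH0 P1=NH2 P2=-

Answer: P0:NH0 P1:NH2 P2:-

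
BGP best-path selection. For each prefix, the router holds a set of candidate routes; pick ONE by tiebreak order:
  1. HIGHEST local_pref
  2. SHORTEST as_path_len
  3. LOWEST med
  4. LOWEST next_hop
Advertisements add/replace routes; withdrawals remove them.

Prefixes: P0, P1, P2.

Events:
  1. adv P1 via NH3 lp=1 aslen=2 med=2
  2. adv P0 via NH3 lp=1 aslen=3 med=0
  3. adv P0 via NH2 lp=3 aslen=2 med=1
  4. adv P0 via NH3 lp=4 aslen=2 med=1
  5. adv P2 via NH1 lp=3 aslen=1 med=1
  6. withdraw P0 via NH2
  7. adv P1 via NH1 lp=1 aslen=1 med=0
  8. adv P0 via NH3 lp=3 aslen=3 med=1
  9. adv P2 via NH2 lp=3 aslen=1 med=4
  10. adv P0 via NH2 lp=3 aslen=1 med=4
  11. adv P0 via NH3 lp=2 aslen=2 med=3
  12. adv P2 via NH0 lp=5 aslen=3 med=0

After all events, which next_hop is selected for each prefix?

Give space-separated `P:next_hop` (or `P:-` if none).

Answer: P0:NH2 P1:NH1 P2:NH0

Derivation:
Op 1: best P0=- P1=NH3 P2=-
Op 2: best P0=NH3 P1=NH3 P2=-
Op 3: best P0=NH2 P1=NH3 P2=-
Op 4: best P0=NH3 P1=NH3 P2=-
Op 5: best P0=NH3 P1=NH3 P2=NH1
Op 6: best P0=NH3 P1=NH3 P2=NH1
Op 7: best P0=NH3 P1=NH1 P2=NH1
Op 8: best P0=NH3 P1=NH1 P2=NH1
Op 9: best P0=NH3 P1=NH1 P2=NH1
Op 10: best P0=NH2 P1=NH1 P2=NH1
Op 11: best P0=NH2 P1=NH1 P2=NH1
Op 12: best P0=NH2 P1=NH1 P2=NH0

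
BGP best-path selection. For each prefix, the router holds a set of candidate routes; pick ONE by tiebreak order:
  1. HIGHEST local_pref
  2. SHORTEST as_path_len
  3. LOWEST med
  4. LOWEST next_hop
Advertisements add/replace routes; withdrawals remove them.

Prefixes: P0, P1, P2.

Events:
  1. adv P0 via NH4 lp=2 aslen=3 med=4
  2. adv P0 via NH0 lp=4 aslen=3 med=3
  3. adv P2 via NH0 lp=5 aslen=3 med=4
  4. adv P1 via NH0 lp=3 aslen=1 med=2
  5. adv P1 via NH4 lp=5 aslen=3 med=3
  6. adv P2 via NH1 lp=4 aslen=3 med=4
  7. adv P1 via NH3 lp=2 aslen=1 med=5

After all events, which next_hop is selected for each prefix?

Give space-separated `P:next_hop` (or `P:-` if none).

Answer: P0:NH0 P1:NH4 P2:NH0

Derivation:
Op 1: best P0=NH4 P1=- P2=-
Op 2: best P0=NH0 P1=- P2=-
Op 3: best P0=NH0 P1=- P2=NH0
Op 4: best P0=NH0 P1=NH0 P2=NH0
Op 5: best P0=NH0 P1=NH4 P2=NH0
Op 6: best P0=NH0 P1=NH4 P2=NH0
Op 7: best P0=NH0 P1=NH4 P2=NH0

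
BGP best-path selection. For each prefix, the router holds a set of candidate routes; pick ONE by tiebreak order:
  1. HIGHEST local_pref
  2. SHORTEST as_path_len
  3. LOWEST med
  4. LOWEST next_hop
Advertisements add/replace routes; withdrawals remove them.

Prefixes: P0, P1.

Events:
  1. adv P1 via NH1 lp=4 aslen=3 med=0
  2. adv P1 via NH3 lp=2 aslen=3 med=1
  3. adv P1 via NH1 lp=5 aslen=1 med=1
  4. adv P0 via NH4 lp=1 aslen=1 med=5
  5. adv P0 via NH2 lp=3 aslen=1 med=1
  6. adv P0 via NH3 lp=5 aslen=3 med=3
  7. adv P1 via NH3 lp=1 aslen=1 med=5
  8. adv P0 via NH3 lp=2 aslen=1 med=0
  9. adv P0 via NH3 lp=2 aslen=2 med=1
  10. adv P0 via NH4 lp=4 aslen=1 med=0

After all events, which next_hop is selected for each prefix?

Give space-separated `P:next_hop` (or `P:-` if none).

Answer: P0:NH4 P1:NH1

Derivation:
Op 1: best P0=- P1=NH1
Op 2: best P0=- P1=NH1
Op 3: best P0=- P1=NH1
Op 4: best P0=NH4 P1=NH1
Op 5: best P0=NH2 P1=NH1
Op 6: best P0=NH3 P1=NH1
Op 7: best P0=NH3 P1=NH1
Op 8: best P0=NH2 P1=NH1
Op 9: best P0=NH2 P1=NH1
Op 10: best P0=NH4 P1=NH1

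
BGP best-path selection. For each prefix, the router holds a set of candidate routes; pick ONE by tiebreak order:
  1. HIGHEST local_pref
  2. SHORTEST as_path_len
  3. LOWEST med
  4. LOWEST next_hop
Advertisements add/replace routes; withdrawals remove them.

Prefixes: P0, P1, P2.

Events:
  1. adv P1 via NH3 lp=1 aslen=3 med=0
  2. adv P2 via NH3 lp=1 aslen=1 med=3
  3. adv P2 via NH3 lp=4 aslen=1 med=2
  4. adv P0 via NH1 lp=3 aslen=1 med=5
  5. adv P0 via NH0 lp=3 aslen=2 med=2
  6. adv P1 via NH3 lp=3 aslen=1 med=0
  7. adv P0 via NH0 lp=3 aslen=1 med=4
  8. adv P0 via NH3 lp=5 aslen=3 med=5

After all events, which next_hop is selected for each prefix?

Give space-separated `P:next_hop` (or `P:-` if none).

Answer: P0:NH3 P1:NH3 P2:NH3

Derivation:
Op 1: best P0=- P1=NH3 P2=-
Op 2: best P0=- P1=NH3 P2=NH3
Op 3: best P0=- P1=NH3 P2=NH3
Op 4: best P0=NH1 P1=NH3 P2=NH3
Op 5: best P0=NH1 P1=NH3 P2=NH3
Op 6: best P0=NH1 P1=NH3 P2=NH3
Op 7: best P0=NH0 P1=NH3 P2=NH3
Op 8: best P0=NH3 P1=NH3 P2=NH3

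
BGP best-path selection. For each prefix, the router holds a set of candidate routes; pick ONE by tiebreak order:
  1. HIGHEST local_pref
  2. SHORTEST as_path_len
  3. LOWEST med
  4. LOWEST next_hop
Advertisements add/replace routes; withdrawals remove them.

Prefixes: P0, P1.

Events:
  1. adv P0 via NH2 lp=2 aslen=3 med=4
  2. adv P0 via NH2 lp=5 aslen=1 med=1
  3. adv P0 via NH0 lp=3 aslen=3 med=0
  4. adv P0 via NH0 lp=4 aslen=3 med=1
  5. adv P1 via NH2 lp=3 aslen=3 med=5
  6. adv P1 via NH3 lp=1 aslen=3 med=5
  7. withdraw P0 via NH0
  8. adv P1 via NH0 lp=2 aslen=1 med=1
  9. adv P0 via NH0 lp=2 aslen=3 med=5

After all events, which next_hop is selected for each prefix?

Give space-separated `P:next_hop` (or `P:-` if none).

Op 1: best P0=NH2 P1=-
Op 2: best P0=NH2 P1=-
Op 3: best P0=NH2 P1=-
Op 4: best P0=NH2 P1=-
Op 5: best P0=NH2 P1=NH2
Op 6: best P0=NH2 P1=NH2
Op 7: best P0=NH2 P1=NH2
Op 8: best P0=NH2 P1=NH2
Op 9: best P0=NH2 P1=NH2

Answer: P0:NH2 P1:NH2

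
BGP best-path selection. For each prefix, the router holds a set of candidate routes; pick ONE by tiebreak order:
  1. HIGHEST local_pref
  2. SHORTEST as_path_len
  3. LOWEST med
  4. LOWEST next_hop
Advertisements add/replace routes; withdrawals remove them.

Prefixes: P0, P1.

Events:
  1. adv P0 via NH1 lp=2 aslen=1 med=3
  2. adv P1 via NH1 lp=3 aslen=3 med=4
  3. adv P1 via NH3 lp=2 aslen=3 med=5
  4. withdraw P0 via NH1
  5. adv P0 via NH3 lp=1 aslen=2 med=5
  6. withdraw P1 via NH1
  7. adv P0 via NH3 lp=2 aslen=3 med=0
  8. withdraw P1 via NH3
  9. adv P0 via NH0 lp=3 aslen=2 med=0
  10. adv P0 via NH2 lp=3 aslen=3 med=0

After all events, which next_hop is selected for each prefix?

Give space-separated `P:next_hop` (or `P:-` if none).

Answer: P0:NH0 P1:-

Derivation:
Op 1: best P0=NH1 P1=-
Op 2: best P0=NH1 P1=NH1
Op 3: best P0=NH1 P1=NH1
Op 4: best P0=- P1=NH1
Op 5: best P0=NH3 P1=NH1
Op 6: best P0=NH3 P1=NH3
Op 7: best P0=NH3 P1=NH3
Op 8: best P0=NH3 P1=-
Op 9: best P0=NH0 P1=-
Op 10: best P0=NH0 P1=-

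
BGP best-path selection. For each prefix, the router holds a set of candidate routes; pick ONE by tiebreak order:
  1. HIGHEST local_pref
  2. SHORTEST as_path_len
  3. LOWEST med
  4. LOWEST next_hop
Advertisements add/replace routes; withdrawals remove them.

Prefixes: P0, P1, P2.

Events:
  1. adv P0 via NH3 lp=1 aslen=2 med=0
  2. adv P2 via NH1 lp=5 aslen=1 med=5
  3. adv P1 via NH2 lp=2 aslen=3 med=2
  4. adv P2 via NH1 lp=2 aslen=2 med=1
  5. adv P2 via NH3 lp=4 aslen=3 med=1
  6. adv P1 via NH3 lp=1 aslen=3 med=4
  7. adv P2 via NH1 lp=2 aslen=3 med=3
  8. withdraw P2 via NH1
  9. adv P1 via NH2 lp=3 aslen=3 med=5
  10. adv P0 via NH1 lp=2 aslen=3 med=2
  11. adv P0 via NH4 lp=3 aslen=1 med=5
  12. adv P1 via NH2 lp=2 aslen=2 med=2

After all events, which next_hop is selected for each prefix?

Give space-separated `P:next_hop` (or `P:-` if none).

Answer: P0:NH4 P1:NH2 P2:NH3

Derivation:
Op 1: best P0=NH3 P1=- P2=-
Op 2: best P0=NH3 P1=- P2=NH1
Op 3: best P0=NH3 P1=NH2 P2=NH1
Op 4: best P0=NH3 P1=NH2 P2=NH1
Op 5: best P0=NH3 P1=NH2 P2=NH3
Op 6: best P0=NH3 P1=NH2 P2=NH3
Op 7: best P0=NH3 P1=NH2 P2=NH3
Op 8: best P0=NH3 P1=NH2 P2=NH3
Op 9: best P0=NH3 P1=NH2 P2=NH3
Op 10: best P0=NH1 P1=NH2 P2=NH3
Op 11: best P0=NH4 P1=NH2 P2=NH3
Op 12: best P0=NH4 P1=NH2 P2=NH3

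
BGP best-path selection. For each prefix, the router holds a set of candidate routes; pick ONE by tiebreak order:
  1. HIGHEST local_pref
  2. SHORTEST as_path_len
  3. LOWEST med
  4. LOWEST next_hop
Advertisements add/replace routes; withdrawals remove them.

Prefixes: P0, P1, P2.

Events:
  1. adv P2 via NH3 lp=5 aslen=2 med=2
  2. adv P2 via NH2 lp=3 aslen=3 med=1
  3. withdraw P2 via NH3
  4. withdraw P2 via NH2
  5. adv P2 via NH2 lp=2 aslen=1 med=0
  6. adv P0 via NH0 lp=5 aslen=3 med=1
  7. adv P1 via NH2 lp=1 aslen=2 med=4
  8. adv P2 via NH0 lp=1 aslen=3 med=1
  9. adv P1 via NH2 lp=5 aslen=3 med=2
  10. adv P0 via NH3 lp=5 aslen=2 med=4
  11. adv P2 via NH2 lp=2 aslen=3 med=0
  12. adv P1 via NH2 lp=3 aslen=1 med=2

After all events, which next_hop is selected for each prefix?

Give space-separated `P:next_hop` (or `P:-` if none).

Op 1: best P0=- P1=- P2=NH3
Op 2: best P0=- P1=- P2=NH3
Op 3: best P0=- P1=- P2=NH2
Op 4: best P0=- P1=- P2=-
Op 5: best P0=- P1=- P2=NH2
Op 6: best P0=NH0 P1=- P2=NH2
Op 7: best P0=NH0 P1=NH2 P2=NH2
Op 8: best P0=NH0 P1=NH2 P2=NH2
Op 9: best P0=NH0 P1=NH2 P2=NH2
Op 10: best P0=NH3 P1=NH2 P2=NH2
Op 11: best P0=NH3 P1=NH2 P2=NH2
Op 12: best P0=NH3 P1=NH2 P2=NH2

Answer: P0:NH3 P1:NH2 P2:NH2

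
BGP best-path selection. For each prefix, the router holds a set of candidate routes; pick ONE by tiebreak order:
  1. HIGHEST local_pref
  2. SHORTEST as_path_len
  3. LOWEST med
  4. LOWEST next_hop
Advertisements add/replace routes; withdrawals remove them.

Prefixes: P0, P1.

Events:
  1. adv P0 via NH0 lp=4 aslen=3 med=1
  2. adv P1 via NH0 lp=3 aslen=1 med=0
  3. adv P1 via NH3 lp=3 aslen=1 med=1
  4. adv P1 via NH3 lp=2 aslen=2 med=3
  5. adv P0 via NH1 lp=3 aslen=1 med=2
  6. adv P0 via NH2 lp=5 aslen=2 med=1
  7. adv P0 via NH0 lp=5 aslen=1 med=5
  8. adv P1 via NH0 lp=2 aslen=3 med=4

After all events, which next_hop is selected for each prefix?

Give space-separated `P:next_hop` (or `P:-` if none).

Op 1: best P0=NH0 P1=-
Op 2: best P0=NH0 P1=NH0
Op 3: best P0=NH0 P1=NH0
Op 4: best P0=NH0 P1=NH0
Op 5: best P0=NH0 P1=NH0
Op 6: best P0=NH2 P1=NH0
Op 7: best P0=NH0 P1=NH0
Op 8: best P0=NH0 P1=NH3

Answer: P0:NH0 P1:NH3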